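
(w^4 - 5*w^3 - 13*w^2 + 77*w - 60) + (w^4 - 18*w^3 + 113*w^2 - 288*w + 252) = 2*w^4 - 23*w^3 + 100*w^2 - 211*w + 192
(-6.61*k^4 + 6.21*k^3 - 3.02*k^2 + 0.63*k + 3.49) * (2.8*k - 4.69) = -18.508*k^5 + 48.3889*k^4 - 37.5809*k^3 + 15.9278*k^2 + 6.8173*k - 16.3681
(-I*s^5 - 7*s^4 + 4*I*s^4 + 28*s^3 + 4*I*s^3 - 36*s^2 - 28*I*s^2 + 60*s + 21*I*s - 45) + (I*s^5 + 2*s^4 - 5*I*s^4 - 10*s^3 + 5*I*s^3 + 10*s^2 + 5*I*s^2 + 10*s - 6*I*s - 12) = -5*s^4 - I*s^4 + 18*s^3 + 9*I*s^3 - 26*s^2 - 23*I*s^2 + 70*s + 15*I*s - 57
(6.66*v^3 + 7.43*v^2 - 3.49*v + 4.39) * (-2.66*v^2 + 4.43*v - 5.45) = -17.7156*v^5 + 9.74*v^4 + 5.90129999999999*v^3 - 67.6316*v^2 + 38.4682*v - 23.9255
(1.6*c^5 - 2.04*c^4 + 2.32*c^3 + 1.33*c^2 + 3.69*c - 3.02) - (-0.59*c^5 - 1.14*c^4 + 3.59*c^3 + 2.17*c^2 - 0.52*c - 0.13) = 2.19*c^5 - 0.9*c^4 - 1.27*c^3 - 0.84*c^2 + 4.21*c - 2.89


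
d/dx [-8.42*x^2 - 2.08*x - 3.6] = -16.84*x - 2.08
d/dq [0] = 0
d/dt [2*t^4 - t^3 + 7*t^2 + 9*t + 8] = 8*t^3 - 3*t^2 + 14*t + 9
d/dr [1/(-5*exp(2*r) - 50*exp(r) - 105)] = 2*(exp(r) + 5)*exp(r)/(5*(exp(2*r) + 10*exp(r) + 21)^2)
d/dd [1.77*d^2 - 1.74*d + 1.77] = 3.54*d - 1.74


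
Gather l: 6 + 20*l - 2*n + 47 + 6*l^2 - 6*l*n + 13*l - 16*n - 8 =6*l^2 + l*(33 - 6*n) - 18*n + 45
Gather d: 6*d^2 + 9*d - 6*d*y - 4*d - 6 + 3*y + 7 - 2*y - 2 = 6*d^2 + d*(5 - 6*y) + y - 1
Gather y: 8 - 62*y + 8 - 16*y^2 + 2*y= -16*y^2 - 60*y + 16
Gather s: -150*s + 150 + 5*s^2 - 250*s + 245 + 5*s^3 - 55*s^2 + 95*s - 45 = 5*s^3 - 50*s^2 - 305*s + 350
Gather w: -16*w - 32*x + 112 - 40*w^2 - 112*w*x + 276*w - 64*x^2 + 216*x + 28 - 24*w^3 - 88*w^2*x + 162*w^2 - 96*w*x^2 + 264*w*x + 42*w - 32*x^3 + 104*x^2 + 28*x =-24*w^3 + w^2*(122 - 88*x) + w*(-96*x^2 + 152*x + 302) - 32*x^3 + 40*x^2 + 212*x + 140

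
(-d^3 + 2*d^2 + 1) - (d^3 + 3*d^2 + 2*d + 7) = -2*d^3 - d^2 - 2*d - 6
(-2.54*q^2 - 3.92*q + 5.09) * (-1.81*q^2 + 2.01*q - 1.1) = 4.5974*q^4 + 1.9898*q^3 - 14.2981*q^2 + 14.5429*q - 5.599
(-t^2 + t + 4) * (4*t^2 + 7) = -4*t^4 + 4*t^3 + 9*t^2 + 7*t + 28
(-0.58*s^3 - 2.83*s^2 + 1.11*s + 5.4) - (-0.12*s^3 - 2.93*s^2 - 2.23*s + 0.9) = -0.46*s^3 + 0.1*s^2 + 3.34*s + 4.5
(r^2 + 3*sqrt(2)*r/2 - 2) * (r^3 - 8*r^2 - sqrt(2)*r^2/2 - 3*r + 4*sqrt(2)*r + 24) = r^5 - 8*r^4 + sqrt(2)*r^4 - 8*sqrt(2)*r^3 - 13*r^3/2 - 7*sqrt(2)*r^2/2 + 52*r^2 + 6*r + 28*sqrt(2)*r - 48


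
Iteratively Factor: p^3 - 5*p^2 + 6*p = (p - 2)*(p^2 - 3*p) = (p - 3)*(p - 2)*(p)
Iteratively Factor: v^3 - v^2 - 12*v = (v - 4)*(v^2 + 3*v) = (v - 4)*(v + 3)*(v)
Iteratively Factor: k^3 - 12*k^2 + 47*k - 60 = (k - 4)*(k^2 - 8*k + 15) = (k - 5)*(k - 4)*(k - 3)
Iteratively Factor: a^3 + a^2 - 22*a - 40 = (a - 5)*(a^2 + 6*a + 8) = (a - 5)*(a + 4)*(a + 2)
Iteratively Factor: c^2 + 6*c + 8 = (c + 4)*(c + 2)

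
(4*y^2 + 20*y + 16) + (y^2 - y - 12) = 5*y^2 + 19*y + 4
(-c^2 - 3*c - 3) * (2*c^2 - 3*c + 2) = -2*c^4 - 3*c^3 + c^2 + 3*c - 6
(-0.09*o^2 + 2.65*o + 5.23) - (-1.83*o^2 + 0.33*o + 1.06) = 1.74*o^2 + 2.32*o + 4.17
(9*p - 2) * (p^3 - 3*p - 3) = 9*p^4 - 2*p^3 - 27*p^2 - 21*p + 6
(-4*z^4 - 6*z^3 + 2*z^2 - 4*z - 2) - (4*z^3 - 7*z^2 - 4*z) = -4*z^4 - 10*z^3 + 9*z^2 - 2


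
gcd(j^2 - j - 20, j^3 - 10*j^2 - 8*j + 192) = j + 4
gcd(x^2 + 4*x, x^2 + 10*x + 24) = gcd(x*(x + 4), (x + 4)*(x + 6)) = x + 4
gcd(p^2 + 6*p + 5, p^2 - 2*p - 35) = p + 5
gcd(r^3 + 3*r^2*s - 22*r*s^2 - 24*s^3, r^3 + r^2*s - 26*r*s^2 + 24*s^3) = r^2 + 2*r*s - 24*s^2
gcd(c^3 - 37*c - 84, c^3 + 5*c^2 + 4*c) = c + 4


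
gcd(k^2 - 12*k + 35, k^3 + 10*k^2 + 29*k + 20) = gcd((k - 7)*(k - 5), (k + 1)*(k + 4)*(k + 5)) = 1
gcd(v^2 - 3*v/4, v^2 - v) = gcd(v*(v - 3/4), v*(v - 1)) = v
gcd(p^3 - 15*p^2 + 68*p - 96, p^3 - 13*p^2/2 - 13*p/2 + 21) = 1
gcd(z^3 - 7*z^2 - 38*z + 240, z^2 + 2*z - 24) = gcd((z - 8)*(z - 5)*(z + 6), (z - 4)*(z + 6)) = z + 6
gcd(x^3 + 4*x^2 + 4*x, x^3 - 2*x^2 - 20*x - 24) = x^2 + 4*x + 4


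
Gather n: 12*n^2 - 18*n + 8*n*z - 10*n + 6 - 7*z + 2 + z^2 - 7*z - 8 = 12*n^2 + n*(8*z - 28) + z^2 - 14*z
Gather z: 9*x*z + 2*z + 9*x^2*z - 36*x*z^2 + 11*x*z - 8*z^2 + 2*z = z^2*(-36*x - 8) + z*(9*x^2 + 20*x + 4)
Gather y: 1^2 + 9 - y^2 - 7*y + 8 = -y^2 - 7*y + 18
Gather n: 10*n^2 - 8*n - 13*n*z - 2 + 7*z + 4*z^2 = 10*n^2 + n*(-13*z - 8) + 4*z^2 + 7*z - 2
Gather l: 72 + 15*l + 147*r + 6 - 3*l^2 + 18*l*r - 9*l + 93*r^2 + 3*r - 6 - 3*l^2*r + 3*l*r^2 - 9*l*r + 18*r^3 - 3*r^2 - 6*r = l^2*(-3*r - 3) + l*(3*r^2 + 9*r + 6) + 18*r^3 + 90*r^2 + 144*r + 72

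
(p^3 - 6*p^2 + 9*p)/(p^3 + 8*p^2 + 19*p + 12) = p*(p^2 - 6*p + 9)/(p^3 + 8*p^2 + 19*p + 12)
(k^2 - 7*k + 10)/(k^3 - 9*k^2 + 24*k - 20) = 1/(k - 2)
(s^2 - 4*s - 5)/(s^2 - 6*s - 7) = (s - 5)/(s - 7)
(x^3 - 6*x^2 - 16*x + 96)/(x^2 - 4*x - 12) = (x^2 - 16)/(x + 2)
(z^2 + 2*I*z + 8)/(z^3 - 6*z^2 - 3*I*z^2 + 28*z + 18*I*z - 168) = (z - 2*I)/(z^2 - z*(6 + 7*I) + 42*I)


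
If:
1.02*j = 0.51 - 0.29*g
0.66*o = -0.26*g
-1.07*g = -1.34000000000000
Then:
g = 1.25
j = 0.14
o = -0.49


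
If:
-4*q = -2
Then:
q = 1/2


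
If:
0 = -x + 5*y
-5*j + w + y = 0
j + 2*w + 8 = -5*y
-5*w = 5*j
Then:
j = -8/29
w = 8/29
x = -240/29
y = -48/29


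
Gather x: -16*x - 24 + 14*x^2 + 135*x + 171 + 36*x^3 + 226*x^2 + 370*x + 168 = 36*x^3 + 240*x^2 + 489*x + 315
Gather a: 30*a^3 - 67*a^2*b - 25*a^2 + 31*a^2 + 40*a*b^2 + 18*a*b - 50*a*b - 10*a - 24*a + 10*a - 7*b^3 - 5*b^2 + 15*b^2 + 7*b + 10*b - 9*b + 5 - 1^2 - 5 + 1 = 30*a^3 + a^2*(6 - 67*b) + a*(40*b^2 - 32*b - 24) - 7*b^3 + 10*b^2 + 8*b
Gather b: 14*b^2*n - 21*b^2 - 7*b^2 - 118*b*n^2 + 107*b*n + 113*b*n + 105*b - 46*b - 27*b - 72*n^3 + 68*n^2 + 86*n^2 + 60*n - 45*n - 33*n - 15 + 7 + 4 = b^2*(14*n - 28) + b*(-118*n^2 + 220*n + 32) - 72*n^3 + 154*n^2 - 18*n - 4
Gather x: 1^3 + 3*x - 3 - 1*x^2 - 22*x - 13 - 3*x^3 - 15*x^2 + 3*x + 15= -3*x^3 - 16*x^2 - 16*x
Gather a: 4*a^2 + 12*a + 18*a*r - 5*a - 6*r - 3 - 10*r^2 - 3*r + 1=4*a^2 + a*(18*r + 7) - 10*r^2 - 9*r - 2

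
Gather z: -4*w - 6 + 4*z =-4*w + 4*z - 6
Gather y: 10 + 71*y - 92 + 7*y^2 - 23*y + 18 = 7*y^2 + 48*y - 64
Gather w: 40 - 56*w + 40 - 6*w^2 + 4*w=-6*w^2 - 52*w + 80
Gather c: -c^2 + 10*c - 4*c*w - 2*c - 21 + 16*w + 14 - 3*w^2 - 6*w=-c^2 + c*(8 - 4*w) - 3*w^2 + 10*w - 7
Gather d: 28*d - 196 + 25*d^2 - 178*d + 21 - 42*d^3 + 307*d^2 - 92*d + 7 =-42*d^3 + 332*d^2 - 242*d - 168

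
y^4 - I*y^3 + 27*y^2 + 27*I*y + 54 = (y - 6*I)*(y - I)*(y + 3*I)^2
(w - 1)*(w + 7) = w^2 + 6*w - 7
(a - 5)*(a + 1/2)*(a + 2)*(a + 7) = a^4 + 9*a^3/2 - 29*a^2 - 171*a/2 - 35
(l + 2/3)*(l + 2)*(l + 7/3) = l^3 + 5*l^2 + 68*l/9 + 28/9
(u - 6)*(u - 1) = u^2 - 7*u + 6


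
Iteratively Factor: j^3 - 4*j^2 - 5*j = (j)*(j^2 - 4*j - 5) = j*(j + 1)*(j - 5)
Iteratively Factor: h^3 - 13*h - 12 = (h + 1)*(h^2 - h - 12) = (h + 1)*(h + 3)*(h - 4)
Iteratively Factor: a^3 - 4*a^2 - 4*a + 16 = (a - 2)*(a^2 - 2*a - 8) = (a - 2)*(a + 2)*(a - 4)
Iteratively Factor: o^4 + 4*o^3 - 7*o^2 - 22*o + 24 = (o + 3)*(o^3 + o^2 - 10*o + 8) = (o + 3)*(o + 4)*(o^2 - 3*o + 2) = (o - 1)*(o + 3)*(o + 4)*(o - 2)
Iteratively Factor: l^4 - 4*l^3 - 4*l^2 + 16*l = (l)*(l^3 - 4*l^2 - 4*l + 16) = l*(l - 2)*(l^2 - 2*l - 8) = l*(l - 4)*(l - 2)*(l + 2)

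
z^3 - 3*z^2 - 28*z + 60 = (z - 6)*(z - 2)*(z + 5)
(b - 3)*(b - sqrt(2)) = b^2 - 3*b - sqrt(2)*b + 3*sqrt(2)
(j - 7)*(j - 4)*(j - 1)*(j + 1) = j^4 - 11*j^3 + 27*j^2 + 11*j - 28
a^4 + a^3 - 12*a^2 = a^2*(a - 3)*(a + 4)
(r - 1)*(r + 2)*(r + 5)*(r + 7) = r^4 + 13*r^3 + 45*r^2 + 11*r - 70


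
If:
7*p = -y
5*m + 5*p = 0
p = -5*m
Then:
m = 0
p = 0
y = 0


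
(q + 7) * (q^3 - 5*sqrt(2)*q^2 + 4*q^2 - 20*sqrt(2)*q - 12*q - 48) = q^4 - 5*sqrt(2)*q^3 + 11*q^3 - 55*sqrt(2)*q^2 + 16*q^2 - 140*sqrt(2)*q - 132*q - 336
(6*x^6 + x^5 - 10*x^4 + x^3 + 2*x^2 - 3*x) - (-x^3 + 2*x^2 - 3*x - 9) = 6*x^6 + x^5 - 10*x^4 + 2*x^3 + 9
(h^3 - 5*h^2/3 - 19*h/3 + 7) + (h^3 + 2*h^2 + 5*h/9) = 2*h^3 + h^2/3 - 52*h/9 + 7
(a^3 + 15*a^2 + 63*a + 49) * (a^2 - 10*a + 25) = a^5 + 5*a^4 - 62*a^3 - 206*a^2 + 1085*a + 1225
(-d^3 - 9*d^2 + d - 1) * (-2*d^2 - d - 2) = 2*d^5 + 19*d^4 + 9*d^3 + 19*d^2 - d + 2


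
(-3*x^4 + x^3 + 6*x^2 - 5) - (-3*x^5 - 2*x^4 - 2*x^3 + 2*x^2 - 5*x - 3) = 3*x^5 - x^4 + 3*x^3 + 4*x^2 + 5*x - 2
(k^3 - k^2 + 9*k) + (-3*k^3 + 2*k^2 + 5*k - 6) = -2*k^3 + k^2 + 14*k - 6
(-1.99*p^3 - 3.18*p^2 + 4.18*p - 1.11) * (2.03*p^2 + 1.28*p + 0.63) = -4.0397*p^5 - 9.0026*p^4 + 3.1613*p^3 + 1.0937*p^2 + 1.2126*p - 0.6993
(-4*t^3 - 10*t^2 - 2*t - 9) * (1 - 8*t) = 32*t^4 + 76*t^3 + 6*t^2 + 70*t - 9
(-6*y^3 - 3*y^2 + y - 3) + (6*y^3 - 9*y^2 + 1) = -12*y^2 + y - 2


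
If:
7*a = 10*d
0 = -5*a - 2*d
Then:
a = 0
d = 0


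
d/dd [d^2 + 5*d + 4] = 2*d + 5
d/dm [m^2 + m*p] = 2*m + p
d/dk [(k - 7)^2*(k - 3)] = (k - 7)*(3*k - 13)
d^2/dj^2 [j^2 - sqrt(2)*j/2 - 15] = 2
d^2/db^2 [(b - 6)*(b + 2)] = 2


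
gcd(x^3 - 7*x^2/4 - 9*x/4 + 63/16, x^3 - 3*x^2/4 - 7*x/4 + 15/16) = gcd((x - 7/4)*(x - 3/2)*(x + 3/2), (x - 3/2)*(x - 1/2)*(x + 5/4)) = x - 3/2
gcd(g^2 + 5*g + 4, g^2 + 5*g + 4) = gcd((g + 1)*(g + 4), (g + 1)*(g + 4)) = g^2 + 5*g + 4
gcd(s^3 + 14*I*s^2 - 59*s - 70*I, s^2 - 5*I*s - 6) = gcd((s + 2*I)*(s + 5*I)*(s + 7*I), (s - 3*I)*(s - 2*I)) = 1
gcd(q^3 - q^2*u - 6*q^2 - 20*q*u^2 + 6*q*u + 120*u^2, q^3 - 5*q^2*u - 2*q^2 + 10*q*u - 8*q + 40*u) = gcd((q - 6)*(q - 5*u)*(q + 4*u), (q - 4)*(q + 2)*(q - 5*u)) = q - 5*u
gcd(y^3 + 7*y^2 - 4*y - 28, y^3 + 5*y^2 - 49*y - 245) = y + 7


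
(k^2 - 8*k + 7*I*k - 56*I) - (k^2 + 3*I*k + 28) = -8*k + 4*I*k - 28 - 56*I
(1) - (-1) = 2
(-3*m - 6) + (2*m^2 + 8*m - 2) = 2*m^2 + 5*m - 8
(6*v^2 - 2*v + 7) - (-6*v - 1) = 6*v^2 + 4*v + 8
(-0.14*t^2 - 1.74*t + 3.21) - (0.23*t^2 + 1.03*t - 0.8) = -0.37*t^2 - 2.77*t + 4.01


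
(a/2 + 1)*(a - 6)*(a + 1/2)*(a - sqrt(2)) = a^4/2 - 7*a^3/4 - sqrt(2)*a^3/2 - 7*a^2 + 7*sqrt(2)*a^2/4 - 3*a + 7*sqrt(2)*a + 3*sqrt(2)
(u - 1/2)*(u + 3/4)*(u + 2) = u^3 + 9*u^2/4 + u/8 - 3/4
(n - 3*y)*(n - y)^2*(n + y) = n^4 - 4*n^3*y + 2*n^2*y^2 + 4*n*y^3 - 3*y^4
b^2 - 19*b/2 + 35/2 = (b - 7)*(b - 5/2)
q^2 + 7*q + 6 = (q + 1)*(q + 6)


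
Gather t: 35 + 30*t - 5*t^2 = -5*t^2 + 30*t + 35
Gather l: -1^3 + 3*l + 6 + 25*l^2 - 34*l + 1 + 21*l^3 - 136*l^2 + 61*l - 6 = 21*l^3 - 111*l^2 + 30*l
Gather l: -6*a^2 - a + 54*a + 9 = -6*a^2 + 53*a + 9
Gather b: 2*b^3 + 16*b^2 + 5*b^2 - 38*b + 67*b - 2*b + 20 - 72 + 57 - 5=2*b^3 + 21*b^2 + 27*b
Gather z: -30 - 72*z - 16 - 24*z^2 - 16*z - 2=-24*z^2 - 88*z - 48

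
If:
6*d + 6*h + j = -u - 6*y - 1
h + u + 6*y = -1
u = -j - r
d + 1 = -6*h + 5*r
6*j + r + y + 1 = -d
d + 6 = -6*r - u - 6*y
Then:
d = 5704/4699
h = -6723/4699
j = -609/4699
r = -5987/4699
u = 6596/4699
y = -6/37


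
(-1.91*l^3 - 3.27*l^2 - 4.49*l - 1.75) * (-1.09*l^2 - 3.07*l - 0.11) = 2.0819*l^5 + 9.428*l^4 + 15.1431*l^3 + 16.0515*l^2 + 5.8664*l + 0.1925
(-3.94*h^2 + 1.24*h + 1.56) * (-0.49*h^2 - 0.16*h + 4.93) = 1.9306*h^4 + 0.0227999999999999*h^3 - 20.387*h^2 + 5.8636*h + 7.6908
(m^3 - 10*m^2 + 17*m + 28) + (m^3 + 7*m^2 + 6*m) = 2*m^3 - 3*m^2 + 23*m + 28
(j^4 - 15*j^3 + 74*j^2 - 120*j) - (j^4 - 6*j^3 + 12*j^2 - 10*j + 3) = -9*j^3 + 62*j^2 - 110*j - 3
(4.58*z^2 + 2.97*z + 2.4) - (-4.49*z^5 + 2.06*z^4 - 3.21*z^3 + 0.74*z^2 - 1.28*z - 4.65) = 4.49*z^5 - 2.06*z^4 + 3.21*z^3 + 3.84*z^2 + 4.25*z + 7.05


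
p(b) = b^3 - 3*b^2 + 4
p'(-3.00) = 45.00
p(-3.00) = -50.00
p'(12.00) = 360.00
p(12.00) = 1300.00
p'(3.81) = 20.69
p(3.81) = 15.76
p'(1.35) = -2.63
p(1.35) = 0.99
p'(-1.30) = 12.87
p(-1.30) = -3.27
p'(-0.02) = 0.12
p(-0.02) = 4.00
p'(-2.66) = 37.19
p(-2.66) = -36.05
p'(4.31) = 29.87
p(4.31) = 28.33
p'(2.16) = 1.04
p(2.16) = 0.08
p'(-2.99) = 44.76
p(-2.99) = -49.55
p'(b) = 3*b^2 - 6*b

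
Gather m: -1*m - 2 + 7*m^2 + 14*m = 7*m^2 + 13*m - 2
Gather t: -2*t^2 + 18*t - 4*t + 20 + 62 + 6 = -2*t^2 + 14*t + 88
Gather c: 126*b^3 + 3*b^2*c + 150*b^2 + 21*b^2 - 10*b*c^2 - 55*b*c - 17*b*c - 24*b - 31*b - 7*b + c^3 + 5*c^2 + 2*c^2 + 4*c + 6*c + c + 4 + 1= 126*b^3 + 171*b^2 - 62*b + c^3 + c^2*(7 - 10*b) + c*(3*b^2 - 72*b + 11) + 5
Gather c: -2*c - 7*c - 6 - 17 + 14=-9*c - 9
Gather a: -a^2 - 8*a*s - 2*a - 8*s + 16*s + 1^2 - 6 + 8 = -a^2 + a*(-8*s - 2) + 8*s + 3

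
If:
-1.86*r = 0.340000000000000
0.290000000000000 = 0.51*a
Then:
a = 0.57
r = -0.18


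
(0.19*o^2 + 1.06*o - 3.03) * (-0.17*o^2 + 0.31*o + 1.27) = -0.0323*o^4 - 0.1213*o^3 + 1.085*o^2 + 0.4069*o - 3.8481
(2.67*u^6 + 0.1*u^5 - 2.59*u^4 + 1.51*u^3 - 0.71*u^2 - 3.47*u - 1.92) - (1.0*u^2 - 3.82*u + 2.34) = 2.67*u^6 + 0.1*u^5 - 2.59*u^4 + 1.51*u^3 - 1.71*u^2 + 0.35*u - 4.26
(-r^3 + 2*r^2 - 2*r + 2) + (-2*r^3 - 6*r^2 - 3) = -3*r^3 - 4*r^2 - 2*r - 1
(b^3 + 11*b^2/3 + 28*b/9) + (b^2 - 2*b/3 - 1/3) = b^3 + 14*b^2/3 + 22*b/9 - 1/3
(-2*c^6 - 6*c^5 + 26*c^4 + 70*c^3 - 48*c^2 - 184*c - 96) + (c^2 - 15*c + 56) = -2*c^6 - 6*c^5 + 26*c^4 + 70*c^3 - 47*c^2 - 199*c - 40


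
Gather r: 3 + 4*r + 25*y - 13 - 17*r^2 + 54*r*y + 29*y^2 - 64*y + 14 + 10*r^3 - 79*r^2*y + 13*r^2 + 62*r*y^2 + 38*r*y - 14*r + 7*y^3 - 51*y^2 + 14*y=10*r^3 + r^2*(-79*y - 4) + r*(62*y^2 + 92*y - 10) + 7*y^3 - 22*y^2 - 25*y + 4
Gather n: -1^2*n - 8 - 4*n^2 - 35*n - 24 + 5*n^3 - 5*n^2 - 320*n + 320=5*n^3 - 9*n^2 - 356*n + 288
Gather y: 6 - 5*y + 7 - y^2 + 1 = -y^2 - 5*y + 14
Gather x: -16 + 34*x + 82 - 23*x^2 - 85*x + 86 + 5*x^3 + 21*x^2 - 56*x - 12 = 5*x^3 - 2*x^2 - 107*x + 140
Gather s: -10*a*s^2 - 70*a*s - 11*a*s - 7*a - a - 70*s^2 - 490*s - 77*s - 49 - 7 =-8*a + s^2*(-10*a - 70) + s*(-81*a - 567) - 56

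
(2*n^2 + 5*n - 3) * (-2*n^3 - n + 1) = -4*n^5 - 10*n^4 + 4*n^3 - 3*n^2 + 8*n - 3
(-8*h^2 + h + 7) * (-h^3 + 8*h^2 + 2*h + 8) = 8*h^5 - 65*h^4 - 15*h^3 - 6*h^2 + 22*h + 56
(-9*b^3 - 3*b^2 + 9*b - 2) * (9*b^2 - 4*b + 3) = -81*b^5 + 9*b^4 + 66*b^3 - 63*b^2 + 35*b - 6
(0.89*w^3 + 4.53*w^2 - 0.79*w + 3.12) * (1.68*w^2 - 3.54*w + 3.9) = 1.4952*w^5 + 4.4598*w^4 - 13.8924*w^3 + 25.7052*w^2 - 14.1258*w + 12.168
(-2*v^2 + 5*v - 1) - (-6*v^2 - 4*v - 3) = 4*v^2 + 9*v + 2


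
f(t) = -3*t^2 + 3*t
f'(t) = 3 - 6*t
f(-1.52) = -11.49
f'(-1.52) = 12.12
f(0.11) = 0.29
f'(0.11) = 2.34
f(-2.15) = -20.32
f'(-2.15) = 15.90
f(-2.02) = -18.30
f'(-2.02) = 15.12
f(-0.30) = -1.17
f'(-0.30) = 4.80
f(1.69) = -3.50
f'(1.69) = -7.14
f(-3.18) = -39.88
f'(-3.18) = 22.08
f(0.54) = 0.75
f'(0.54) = -0.24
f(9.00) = -216.00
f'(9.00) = -51.00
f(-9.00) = -270.00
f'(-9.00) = 57.00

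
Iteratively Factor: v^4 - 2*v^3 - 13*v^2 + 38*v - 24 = (v - 2)*(v^3 - 13*v + 12) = (v - 3)*(v - 2)*(v^2 + 3*v - 4) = (v - 3)*(v - 2)*(v - 1)*(v + 4)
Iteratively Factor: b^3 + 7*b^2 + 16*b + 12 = (b + 3)*(b^2 + 4*b + 4) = (b + 2)*(b + 3)*(b + 2)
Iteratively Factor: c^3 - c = (c + 1)*(c^2 - c) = (c - 1)*(c + 1)*(c)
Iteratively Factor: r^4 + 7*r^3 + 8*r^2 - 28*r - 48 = (r + 4)*(r^3 + 3*r^2 - 4*r - 12) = (r + 3)*(r + 4)*(r^2 - 4) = (r - 2)*(r + 3)*(r + 4)*(r + 2)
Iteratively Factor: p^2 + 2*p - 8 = (p - 2)*(p + 4)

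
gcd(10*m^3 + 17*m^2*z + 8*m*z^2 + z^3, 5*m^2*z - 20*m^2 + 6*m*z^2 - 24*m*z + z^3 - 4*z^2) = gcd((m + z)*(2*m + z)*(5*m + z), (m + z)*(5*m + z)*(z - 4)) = 5*m^2 + 6*m*z + z^2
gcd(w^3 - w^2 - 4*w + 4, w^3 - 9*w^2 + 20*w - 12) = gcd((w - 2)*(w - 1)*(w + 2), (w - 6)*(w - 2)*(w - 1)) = w^2 - 3*w + 2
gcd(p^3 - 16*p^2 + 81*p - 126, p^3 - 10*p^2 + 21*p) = p^2 - 10*p + 21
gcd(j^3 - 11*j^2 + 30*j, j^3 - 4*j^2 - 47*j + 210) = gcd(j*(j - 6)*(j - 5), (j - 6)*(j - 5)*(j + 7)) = j^2 - 11*j + 30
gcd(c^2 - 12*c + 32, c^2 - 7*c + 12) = c - 4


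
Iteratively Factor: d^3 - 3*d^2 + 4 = (d - 2)*(d^2 - d - 2) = (d - 2)*(d + 1)*(d - 2)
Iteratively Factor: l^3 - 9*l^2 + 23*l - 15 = (l - 5)*(l^2 - 4*l + 3) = (l - 5)*(l - 3)*(l - 1)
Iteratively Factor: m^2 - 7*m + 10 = (m - 5)*(m - 2)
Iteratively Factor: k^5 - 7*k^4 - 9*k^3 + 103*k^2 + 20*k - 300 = (k - 2)*(k^4 - 5*k^3 - 19*k^2 + 65*k + 150) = (k - 2)*(k + 2)*(k^3 - 7*k^2 - 5*k + 75) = (k - 5)*(k - 2)*(k + 2)*(k^2 - 2*k - 15) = (k - 5)*(k - 2)*(k + 2)*(k + 3)*(k - 5)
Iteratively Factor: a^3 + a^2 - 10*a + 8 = (a - 2)*(a^2 + 3*a - 4) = (a - 2)*(a - 1)*(a + 4)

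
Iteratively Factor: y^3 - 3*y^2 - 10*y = (y)*(y^2 - 3*y - 10) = y*(y - 5)*(y + 2)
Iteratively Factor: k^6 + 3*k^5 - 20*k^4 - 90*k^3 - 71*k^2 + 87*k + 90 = (k - 1)*(k^5 + 4*k^4 - 16*k^3 - 106*k^2 - 177*k - 90) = (k - 1)*(k + 3)*(k^4 + k^3 - 19*k^2 - 49*k - 30) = (k - 5)*(k - 1)*(k + 3)*(k^3 + 6*k^2 + 11*k + 6) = (k - 5)*(k - 1)*(k + 1)*(k + 3)*(k^2 + 5*k + 6) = (k - 5)*(k - 1)*(k + 1)*(k + 2)*(k + 3)*(k + 3)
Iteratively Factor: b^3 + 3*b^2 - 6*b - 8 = (b - 2)*(b^2 + 5*b + 4) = (b - 2)*(b + 1)*(b + 4)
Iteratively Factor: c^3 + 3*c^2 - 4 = (c - 1)*(c^2 + 4*c + 4) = (c - 1)*(c + 2)*(c + 2)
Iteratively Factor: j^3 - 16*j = (j + 4)*(j^2 - 4*j) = (j - 4)*(j + 4)*(j)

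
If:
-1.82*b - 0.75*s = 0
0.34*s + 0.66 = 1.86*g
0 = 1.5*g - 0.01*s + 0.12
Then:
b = 1.02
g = -0.10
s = -2.47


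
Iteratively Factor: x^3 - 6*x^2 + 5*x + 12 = (x + 1)*(x^2 - 7*x + 12) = (x - 3)*(x + 1)*(x - 4)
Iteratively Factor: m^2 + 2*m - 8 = (m - 2)*(m + 4)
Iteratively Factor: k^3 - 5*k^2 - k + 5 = (k + 1)*(k^2 - 6*k + 5) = (k - 5)*(k + 1)*(k - 1)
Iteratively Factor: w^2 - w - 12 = (w + 3)*(w - 4)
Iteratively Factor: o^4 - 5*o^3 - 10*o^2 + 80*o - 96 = (o + 4)*(o^3 - 9*o^2 + 26*o - 24) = (o - 2)*(o + 4)*(o^2 - 7*o + 12) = (o - 3)*(o - 2)*(o + 4)*(o - 4)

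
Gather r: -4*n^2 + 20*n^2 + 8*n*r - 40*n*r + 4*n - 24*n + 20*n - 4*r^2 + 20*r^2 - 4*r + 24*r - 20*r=16*n^2 - 32*n*r + 16*r^2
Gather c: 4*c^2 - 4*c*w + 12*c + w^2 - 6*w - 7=4*c^2 + c*(12 - 4*w) + w^2 - 6*w - 7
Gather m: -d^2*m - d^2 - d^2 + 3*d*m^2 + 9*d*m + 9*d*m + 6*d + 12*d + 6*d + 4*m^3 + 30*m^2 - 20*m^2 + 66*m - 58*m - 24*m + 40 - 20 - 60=-2*d^2 + 24*d + 4*m^3 + m^2*(3*d + 10) + m*(-d^2 + 18*d - 16) - 40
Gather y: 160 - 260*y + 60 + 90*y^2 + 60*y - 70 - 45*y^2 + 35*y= 45*y^2 - 165*y + 150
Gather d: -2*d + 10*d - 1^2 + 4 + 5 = 8*d + 8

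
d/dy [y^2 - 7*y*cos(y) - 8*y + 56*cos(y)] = 7*y*sin(y) + 2*y - 56*sin(y) - 7*cos(y) - 8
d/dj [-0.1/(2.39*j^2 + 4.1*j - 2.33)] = (0.478*j + 0.41)/(2.39*j^2 + 4.1*j - 2.33)^2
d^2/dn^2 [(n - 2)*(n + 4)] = 2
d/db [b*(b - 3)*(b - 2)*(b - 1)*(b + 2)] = 5*b^4 - 16*b^3 - 3*b^2 + 32*b - 12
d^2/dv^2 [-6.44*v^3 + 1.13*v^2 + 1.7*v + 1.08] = 2.26 - 38.64*v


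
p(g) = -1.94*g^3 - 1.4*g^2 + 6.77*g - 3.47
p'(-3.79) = -66.22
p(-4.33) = 98.46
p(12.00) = -3476.15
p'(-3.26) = -45.95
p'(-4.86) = -117.09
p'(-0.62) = 6.27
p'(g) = -5.82*g^2 - 2.8*g + 6.77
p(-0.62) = -7.74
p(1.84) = -7.84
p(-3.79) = 56.38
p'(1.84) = -18.09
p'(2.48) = -35.97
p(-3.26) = 26.79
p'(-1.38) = -0.45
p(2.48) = -24.88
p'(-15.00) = -1260.73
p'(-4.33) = -90.22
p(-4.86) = 153.26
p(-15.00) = 6127.48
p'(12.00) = -864.91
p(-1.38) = -10.38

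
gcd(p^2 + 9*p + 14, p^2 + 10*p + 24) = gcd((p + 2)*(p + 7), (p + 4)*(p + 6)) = 1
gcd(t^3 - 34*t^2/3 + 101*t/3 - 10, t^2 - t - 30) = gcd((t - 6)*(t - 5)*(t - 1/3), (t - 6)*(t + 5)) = t - 6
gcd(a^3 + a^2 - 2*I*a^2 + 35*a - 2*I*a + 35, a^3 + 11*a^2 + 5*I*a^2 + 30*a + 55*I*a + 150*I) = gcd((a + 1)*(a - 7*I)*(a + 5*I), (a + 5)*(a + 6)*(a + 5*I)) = a + 5*I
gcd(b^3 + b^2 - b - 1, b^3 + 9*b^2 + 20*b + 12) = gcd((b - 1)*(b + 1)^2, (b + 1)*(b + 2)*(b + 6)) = b + 1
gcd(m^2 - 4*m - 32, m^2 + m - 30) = 1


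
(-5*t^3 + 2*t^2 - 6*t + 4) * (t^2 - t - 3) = -5*t^5 + 7*t^4 + 7*t^3 + 4*t^2 + 14*t - 12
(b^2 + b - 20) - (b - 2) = b^2 - 18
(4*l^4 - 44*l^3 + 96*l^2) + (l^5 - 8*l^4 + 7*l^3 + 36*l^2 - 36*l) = l^5 - 4*l^4 - 37*l^3 + 132*l^2 - 36*l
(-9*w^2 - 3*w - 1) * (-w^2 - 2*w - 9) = 9*w^4 + 21*w^3 + 88*w^2 + 29*w + 9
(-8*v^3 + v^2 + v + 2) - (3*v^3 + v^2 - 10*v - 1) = -11*v^3 + 11*v + 3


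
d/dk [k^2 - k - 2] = 2*k - 1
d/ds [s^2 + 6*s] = 2*s + 6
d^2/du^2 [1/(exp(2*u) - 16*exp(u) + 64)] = 4*(exp(u) + 4)*exp(u)/(exp(4*u) - 32*exp(3*u) + 384*exp(2*u) - 2048*exp(u) + 4096)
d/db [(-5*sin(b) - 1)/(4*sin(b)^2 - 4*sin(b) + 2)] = (10*sin(b)^2 + 4*sin(b) - 7)*cos(b)/(2*(-2*sin(b) - cos(2*b) + 2)^2)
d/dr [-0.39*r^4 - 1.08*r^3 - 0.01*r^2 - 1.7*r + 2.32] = -1.56*r^3 - 3.24*r^2 - 0.02*r - 1.7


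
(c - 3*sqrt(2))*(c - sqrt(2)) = c^2 - 4*sqrt(2)*c + 6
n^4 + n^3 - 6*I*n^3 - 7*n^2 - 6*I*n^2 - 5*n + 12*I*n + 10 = (n - 1)*(n + 2)*(n - 5*I)*(n - I)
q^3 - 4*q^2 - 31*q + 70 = (q - 7)*(q - 2)*(q + 5)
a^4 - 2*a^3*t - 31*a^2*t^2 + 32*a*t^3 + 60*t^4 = (a - 6*t)*(a - 2*t)*(a + t)*(a + 5*t)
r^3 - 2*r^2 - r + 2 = (r - 2)*(r - 1)*(r + 1)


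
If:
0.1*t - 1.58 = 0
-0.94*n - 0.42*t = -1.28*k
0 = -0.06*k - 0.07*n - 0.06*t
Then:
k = -2.92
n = -11.04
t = 15.80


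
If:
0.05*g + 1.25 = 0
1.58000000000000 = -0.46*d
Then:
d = -3.43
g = -25.00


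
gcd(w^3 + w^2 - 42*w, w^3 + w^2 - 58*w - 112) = w + 7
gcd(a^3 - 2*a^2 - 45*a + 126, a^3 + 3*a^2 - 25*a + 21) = a^2 + 4*a - 21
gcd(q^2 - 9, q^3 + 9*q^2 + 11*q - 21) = q + 3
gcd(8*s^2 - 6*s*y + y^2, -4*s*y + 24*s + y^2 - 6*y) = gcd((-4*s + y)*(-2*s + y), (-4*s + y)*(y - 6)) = -4*s + y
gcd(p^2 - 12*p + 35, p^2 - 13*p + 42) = p - 7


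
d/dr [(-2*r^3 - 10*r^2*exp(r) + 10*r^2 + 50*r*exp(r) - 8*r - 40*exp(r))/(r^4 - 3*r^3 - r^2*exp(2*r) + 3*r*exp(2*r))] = 2*(r*(r^3 - 3*r^2 - r*exp(2*r) + 3*exp(2*r))*(-5*r^2*exp(r) - 3*r^2 + 15*r*exp(r) + 10*r + 5*exp(r) - 4) + (4*r^3 - 2*r^2*exp(2*r) - 9*r^2 + 4*r*exp(2*r) + 3*exp(2*r))*(r^3 + 5*r^2*exp(r) - 5*r^2 - 25*r*exp(r) + 4*r + 20*exp(r)))/(r^2*(r^3 - 3*r^2 - r*exp(2*r) + 3*exp(2*r))^2)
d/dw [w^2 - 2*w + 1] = 2*w - 2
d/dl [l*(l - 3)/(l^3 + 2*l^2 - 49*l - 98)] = (-l^4 + 6*l^3 - 43*l^2 - 196*l + 294)/(l^6 + 4*l^5 - 94*l^4 - 392*l^3 + 2009*l^2 + 9604*l + 9604)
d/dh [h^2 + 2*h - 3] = 2*h + 2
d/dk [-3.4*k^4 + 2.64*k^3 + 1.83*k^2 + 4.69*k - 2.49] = -13.6*k^3 + 7.92*k^2 + 3.66*k + 4.69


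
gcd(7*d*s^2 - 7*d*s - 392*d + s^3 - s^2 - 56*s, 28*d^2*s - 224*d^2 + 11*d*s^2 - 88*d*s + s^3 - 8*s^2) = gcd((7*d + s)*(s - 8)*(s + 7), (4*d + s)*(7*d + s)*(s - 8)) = 7*d*s - 56*d + s^2 - 8*s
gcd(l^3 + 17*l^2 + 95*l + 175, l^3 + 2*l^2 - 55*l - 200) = l^2 + 10*l + 25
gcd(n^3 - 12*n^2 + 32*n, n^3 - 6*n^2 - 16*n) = n^2 - 8*n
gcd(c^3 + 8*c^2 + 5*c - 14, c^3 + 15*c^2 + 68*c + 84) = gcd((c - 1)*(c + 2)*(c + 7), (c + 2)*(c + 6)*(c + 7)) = c^2 + 9*c + 14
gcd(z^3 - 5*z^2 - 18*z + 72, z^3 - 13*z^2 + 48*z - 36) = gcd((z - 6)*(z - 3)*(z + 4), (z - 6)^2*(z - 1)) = z - 6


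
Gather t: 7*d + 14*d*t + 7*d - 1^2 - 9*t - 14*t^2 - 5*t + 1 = 14*d - 14*t^2 + t*(14*d - 14)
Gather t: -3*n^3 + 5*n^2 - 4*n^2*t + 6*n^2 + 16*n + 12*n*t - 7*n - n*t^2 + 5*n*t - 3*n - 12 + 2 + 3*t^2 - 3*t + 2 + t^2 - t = -3*n^3 + 11*n^2 + 6*n + t^2*(4 - n) + t*(-4*n^2 + 17*n - 4) - 8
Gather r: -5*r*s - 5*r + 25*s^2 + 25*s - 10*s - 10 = r*(-5*s - 5) + 25*s^2 + 15*s - 10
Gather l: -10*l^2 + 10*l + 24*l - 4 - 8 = -10*l^2 + 34*l - 12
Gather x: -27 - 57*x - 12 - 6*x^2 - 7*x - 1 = -6*x^2 - 64*x - 40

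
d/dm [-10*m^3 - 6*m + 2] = -30*m^2 - 6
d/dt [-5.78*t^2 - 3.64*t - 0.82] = -11.56*t - 3.64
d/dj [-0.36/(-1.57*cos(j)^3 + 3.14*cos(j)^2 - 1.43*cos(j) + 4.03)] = (1.6956*cos(j)^2 - 2.2608*cos(j) + 0.5148)*sin(j)/(1.57*cos(j)^3 - 3.14*cos(j)^2 + 1.43*cos(j) - 4.03)^2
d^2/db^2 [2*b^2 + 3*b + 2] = 4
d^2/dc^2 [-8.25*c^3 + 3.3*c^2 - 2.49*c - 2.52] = 6.6 - 49.5*c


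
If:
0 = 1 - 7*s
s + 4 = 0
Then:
No Solution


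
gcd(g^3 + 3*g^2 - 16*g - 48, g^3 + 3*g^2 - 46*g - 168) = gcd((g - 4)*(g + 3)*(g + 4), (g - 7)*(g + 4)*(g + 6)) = g + 4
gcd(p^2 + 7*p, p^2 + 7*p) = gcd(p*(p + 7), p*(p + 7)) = p^2 + 7*p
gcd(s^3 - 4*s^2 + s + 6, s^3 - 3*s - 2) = s^2 - s - 2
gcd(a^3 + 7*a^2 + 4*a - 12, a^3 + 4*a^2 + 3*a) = 1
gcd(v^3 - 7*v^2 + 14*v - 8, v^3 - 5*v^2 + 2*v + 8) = v^2 - 6*v + 8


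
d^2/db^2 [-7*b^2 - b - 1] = -14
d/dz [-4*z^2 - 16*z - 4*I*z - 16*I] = -8*z - 16 - 4*I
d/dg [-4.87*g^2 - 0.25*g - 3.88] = -9.74*g - 0.25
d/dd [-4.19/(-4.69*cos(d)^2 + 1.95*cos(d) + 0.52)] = (39.3022*cos(d) - 8.1705)*sin(d)/(-4.69*cos(d)^2 + 1.95*cos(d) + 0.52)^2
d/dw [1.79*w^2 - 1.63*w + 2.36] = 3.58*w - 1.63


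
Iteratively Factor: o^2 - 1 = (o + 1)*(o - 1)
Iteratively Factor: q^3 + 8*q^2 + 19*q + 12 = (q + 3)*(q^2 + 5*q + 4) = (q + 1)*(q + 3)*(q + 4)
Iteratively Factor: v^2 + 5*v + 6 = (v + 2)*(v + 3)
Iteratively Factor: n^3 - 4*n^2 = (n)*(n^2 - 4*n) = n*(n - 4)*(n)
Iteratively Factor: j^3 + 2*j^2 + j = (j)*(j^2 + 2*j + 1) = j*(j + 1)*(j + 1)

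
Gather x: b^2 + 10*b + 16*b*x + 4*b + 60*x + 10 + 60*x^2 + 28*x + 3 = b^2 + 14*b + 60*x^2 + x*(16*b + 88) + 13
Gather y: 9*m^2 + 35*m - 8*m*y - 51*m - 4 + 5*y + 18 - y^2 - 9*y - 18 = 9*m^2 - 16*m - y^2 + y*(-8*m - 4) - 4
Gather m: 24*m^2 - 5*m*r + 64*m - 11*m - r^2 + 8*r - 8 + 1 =24*m^2 + m*(53 - 5*r) - r^2 + 8*r - 7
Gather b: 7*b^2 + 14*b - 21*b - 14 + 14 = 7*b^2 - 7*b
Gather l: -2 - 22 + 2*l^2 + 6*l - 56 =2*l^2 + 6*l - 80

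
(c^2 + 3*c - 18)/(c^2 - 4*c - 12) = (-c^2 - 3*c + 18)/(-c^2 + 4*c + 12)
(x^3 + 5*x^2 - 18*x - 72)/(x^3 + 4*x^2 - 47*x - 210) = (x^2 - x - 12)/(x^2 - 2*x - 35)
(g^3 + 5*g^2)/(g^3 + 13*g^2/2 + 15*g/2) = 2*g/(2*g + 3)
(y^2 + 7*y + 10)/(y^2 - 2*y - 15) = (y^2 + 7*y + 10)/(y^2 - 2*y - 15)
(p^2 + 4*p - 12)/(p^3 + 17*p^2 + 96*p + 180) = (p - 2)/(p^2 + 11*p + 30)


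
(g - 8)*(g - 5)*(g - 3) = g^3 - 16*g^2 + 79*g - 120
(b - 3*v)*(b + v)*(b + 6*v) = b^3 + 4*b^2*v - 15*b*v^2 - 18*v^3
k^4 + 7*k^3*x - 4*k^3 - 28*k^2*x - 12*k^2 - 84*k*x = k*(k - 6)*(k + 2)*(k + 7*x)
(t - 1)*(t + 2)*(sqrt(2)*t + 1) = sqrt(2)*t^3 + t^2 + sqrt(2)*t^2 - 2*sqrt(2)*t + t - 2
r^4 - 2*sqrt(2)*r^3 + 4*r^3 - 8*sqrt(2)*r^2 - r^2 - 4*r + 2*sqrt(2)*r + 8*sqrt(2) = (r - 1)*(r + 1)*(r + 4)*(r - 2*sqrt(2))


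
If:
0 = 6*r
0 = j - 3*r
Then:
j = 0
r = 0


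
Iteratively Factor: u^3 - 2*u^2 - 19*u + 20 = (u + 4)*(u^2 - 6*u + 5) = (u - 5)*(u + 4)*(u - 1)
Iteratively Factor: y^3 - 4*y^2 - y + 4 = (y - 1)*(y^2 - 3*y - 4) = (y - 1)*(y + 1)*(y - 4)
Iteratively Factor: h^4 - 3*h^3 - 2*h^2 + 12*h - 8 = (h - 1)*(h^3 - 2*h^2 - 4*h + 8) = (h - 2)*(h - 1)*(h^2 - 4) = (h - 2)*(h - 1)*(h + 2)*(h - 2)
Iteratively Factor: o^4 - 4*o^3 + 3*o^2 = (o)*(o^3 - 4*o^2 + 3*o) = o^2*(o^2 - 4*o + 3) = o^2*(o - 3)*(o - 1)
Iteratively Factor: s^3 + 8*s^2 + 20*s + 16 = (s + 4)*(s^2 + 4*s + 4) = (s + 2)*(s + 4)*(s + 2)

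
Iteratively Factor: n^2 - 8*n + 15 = (n - 3)*(n - 5)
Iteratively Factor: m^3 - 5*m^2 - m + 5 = (m + 1)*(m^2 - 6*m + 5) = (m - 5)*(m + 1)*(m - 1)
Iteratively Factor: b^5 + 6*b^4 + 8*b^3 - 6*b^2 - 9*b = (b - 1)*(b^4 + 7*b^3 + 15*b^2 + 9*b) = (b - 1)*(b + 3)*(b^3 + 4*b^2 + 3*b) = (b - 1)*(b + 3)^2*(b^2 + b) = b*(b - 1)*(b + 3)^2*(b + 1)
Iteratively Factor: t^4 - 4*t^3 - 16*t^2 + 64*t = (t)*(t^3 - 4*t^2 - 16*t + 64) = t*(t - 4)*(t^2 - 16) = t*(t - 4)^2*(t + 4)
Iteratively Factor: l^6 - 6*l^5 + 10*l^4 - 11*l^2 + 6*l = (l)*(l^5 - 6*l^4 + 10*l^3 - 11*l + 6) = l*(l - 1)*(l^4 - 5*l^3 + 5*l^2 + 5*l - 6) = l*(l - 1)^2*(l^3 - 4*l^2 + l + 6) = l*(l - 3)*(l - 1)^2*(l^2 - l - 2) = l*(l - 3)*(l - 2)*(l - 1)^2*(l + 1)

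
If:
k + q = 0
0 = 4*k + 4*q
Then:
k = -q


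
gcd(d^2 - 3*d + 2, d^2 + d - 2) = d - 1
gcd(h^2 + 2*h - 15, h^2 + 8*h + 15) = h + 5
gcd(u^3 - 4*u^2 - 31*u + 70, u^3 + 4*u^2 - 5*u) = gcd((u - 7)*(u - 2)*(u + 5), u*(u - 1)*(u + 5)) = u + 5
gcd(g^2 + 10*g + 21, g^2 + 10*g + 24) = 1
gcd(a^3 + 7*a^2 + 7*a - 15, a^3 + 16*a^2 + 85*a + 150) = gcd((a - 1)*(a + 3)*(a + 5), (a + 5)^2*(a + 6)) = a + 5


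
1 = 1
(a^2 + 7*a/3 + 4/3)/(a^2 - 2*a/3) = (3*a^2 + 7*a + 4)/(a*(3*a - 2))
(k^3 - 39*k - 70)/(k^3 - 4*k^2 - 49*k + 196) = (k^2 + 7*k + 10)/(k^2 + 3*k - 28)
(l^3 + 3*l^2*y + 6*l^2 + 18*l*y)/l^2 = l + 3*y + 6 + 18*y/l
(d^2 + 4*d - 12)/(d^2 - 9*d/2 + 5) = 2*(d + 6)/(2*d - 5)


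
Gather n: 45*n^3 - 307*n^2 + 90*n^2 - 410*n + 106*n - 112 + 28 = 45*n^3 - 217*n^2 - 304*n - 84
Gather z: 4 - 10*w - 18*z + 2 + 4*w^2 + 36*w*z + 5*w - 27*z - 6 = 4*w^2 - 5*w + z*(36*w - 45)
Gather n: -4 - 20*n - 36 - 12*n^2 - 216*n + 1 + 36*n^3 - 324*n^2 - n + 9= 36*n^3 - 336*n^2 - 237*n - 30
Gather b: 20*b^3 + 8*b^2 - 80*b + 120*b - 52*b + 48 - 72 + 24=20*b^3 + 8*b^2 - 12*b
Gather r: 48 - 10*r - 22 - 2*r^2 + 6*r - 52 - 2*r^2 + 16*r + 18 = -4*r^2 + 12*r - 8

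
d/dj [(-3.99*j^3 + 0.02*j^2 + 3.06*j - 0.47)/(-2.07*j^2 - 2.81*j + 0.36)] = (8.2593*j^4 + 22.4238*j^3 + 1.9688*j^2 - 1.9314*j - 0.2191)/(4.2849*j^4 + 11.6334*j^3 + 6.4057*j^2 - 2.0232*j + 0.1296)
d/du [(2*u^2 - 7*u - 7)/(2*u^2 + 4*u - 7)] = 11*(2*u^2 + 7)/(4*u^4 + 16*u^3 - 12*u^2 - 56*u + 49)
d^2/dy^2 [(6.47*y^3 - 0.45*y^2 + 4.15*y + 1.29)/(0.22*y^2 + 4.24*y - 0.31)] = (2.8421709430404e-14*y^4 + 234.753892*y^3 - 50.834532*y^2 + 12.648654*y + 57.381194)/(0.010648*y^6 + 0.615648*y^5 + 11.820204*y^4 + 74.490016*y^3 - 16.655742*y^2 + 1.222392*y - 0.029791)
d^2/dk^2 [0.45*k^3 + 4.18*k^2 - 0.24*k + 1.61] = 2.7*k + 8.36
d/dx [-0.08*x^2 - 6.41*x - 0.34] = -0.16*x - 6.41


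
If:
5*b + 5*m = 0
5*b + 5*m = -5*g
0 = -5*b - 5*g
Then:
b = 0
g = 0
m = 0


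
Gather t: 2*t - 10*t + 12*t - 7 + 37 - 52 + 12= 4*t - 10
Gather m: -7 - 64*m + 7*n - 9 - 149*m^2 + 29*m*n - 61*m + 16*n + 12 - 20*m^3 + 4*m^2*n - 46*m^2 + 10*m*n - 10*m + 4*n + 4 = -20*m^3 + m^2*(4*n - 195) + m*(39*n - 135) + 27*n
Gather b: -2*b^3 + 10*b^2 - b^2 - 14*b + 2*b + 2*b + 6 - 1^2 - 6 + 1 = -2*b^3 + 9*b^2 - 10*b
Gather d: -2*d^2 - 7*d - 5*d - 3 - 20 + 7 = -2*d^2 - 12*d - 16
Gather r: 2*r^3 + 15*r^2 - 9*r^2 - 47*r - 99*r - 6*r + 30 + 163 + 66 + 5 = 2*r^3 + 6*r^2 - 152*r + 264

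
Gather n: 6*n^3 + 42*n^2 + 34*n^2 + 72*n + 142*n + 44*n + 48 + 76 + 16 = 6*n^3 + 76*n^2 + 258*n + 140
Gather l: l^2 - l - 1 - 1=l^2 - l - 2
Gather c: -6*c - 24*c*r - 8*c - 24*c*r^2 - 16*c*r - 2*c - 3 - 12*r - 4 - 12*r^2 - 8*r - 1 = c*(-24*r^2 - 40*r - 16) - 12*r^2 - 20*r - 8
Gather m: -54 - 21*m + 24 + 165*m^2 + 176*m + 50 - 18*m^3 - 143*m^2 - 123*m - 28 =-18*m^3 + 22*m^2 + 32*m - 8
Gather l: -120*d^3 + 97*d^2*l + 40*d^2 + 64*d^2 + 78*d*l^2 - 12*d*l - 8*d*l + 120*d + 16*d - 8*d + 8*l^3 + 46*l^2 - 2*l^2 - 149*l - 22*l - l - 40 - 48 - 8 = -120*d^3 + 104*d^2 + 128*d + 8*l^3 + l^2*(78*d + 44) + l*(97*d^2 - 20*d - 172) - 96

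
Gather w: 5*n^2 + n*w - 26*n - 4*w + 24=5*n^2 - 26*n + w*(n - 4) + 24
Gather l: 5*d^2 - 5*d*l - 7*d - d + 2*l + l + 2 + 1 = 5*d^2 - 8*d + l*(3 - 5*d) + 3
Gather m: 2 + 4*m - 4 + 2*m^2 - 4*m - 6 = 2*m^2 - 8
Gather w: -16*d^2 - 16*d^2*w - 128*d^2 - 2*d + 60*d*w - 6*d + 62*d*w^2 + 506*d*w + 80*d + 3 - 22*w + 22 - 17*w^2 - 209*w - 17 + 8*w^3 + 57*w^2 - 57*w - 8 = -144*d^2 + 72*d + 8*w^3 + w^2*(62*d + 40) + w*(-16*d^2 + 566*d - 288)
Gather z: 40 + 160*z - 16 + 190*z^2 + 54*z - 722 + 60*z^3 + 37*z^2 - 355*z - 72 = 60*z^3 + 227*z^2 - 141*z - 770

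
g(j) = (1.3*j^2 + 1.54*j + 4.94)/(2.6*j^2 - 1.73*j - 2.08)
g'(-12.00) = -0.00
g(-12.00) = 0.44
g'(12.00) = -0.01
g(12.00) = 0.60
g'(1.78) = -7.37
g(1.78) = 3.83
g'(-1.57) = 0.78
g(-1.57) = 0.81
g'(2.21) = -2.03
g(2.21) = 2.16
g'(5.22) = -0.09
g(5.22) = 0.81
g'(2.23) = -1.95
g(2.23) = 2.12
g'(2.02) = -3.27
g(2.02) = 2.65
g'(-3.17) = 0.05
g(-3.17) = 0.44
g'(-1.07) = 4.17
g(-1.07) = 1.74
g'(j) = (1.73 - 5.2*j)*(1.3*j^2 + 1.54*j + 4.94)/(2.6*j^2 - 1.73*j - 2.08)^2 + (2.6*j + 1.54)/(2.6*j^2 - 1.73*j - 2.08) = (-6.253*j^2 - 31.096*j + 5.343)/(6.76*j^4 - 8.996*j^3 - 7.8231*j^2 + 7.1968*j + 4.3264)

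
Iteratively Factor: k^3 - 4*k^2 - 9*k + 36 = (k + 3)*(k^2 - 7*k + 12) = (k - 3)*(k + 3)*(k - 4)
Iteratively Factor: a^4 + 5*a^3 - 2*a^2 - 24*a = (a - 2)*(a^3 + 7*a^2 + 12*a) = (a - 2)*(a + 4)*(a^2 + 3*a) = a*(a - 2)*(a + 4)*(a + 3)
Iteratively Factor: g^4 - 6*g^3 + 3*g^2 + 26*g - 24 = (g - 4)*(g^3 - 2*g^2 - 5*g + 6) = (g - 4)*(g - 3)*(g^2 + g - 2) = (g - 4)*(g - 3)*(g + 2)*(g - 1)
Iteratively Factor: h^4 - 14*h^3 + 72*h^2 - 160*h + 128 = (h - 4)*(h^3 - 10*h^2 + 32*h - 32) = (h - 4)*(h - 2)*(h^2 - 8*h + 16) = (h - 4)^2*(h - 2)*(h - 4)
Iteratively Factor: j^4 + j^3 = (j)*(j^3 + j^2) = j*(j + 1)*(j^2) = j^2*(j + 1)*(j)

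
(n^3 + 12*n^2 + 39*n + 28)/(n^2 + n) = n + 11 + 28/n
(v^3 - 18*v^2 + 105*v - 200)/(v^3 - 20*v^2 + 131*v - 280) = (v - 5)/(v - 7)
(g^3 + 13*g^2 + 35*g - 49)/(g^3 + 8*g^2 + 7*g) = (g^2 + 6*g - 7)/(g*(g + 1))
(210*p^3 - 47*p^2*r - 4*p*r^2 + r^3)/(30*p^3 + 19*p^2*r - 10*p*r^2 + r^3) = (7*p + r)/(p + r)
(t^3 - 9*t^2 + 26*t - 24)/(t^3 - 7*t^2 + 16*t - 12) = (t - 4)/(t - 2)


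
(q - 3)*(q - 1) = q^2 - 4*q + 3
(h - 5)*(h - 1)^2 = h^3 - 7*h^2 + 11*h - 5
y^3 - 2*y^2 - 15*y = y*(y - 5)*(y + 3)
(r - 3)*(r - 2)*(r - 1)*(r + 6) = r^4 - 25*r^2 + 60*r - 36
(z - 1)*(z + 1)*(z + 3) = z^3 + 3*z^2 - z - 3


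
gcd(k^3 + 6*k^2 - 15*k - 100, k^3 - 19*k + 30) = k + 5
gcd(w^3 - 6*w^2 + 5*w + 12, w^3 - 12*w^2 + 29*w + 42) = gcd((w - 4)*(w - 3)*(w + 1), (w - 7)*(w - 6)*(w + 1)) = w + 1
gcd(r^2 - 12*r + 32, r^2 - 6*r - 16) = r - 8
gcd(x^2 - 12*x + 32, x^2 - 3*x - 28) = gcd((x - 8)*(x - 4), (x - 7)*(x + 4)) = 1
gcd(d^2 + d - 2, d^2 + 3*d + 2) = d + 2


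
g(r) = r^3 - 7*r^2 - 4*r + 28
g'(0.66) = -11.93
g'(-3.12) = 68.88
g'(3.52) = -16.11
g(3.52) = -29.20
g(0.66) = 22.60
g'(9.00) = 113.00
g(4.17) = -37.89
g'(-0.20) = -1.08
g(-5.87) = -391.98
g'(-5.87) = 181.55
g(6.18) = -28.04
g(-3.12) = -58.03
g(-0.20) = 28.51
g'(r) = 3*r^2 - 14*r - 4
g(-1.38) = 17.56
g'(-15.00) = 881.00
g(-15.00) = -4862.00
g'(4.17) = -10.21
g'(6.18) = 24.06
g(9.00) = 154.00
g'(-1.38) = 21.03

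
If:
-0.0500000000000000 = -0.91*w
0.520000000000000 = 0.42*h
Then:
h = 1.24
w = 0.05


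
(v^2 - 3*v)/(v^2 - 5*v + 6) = v/(v - 2)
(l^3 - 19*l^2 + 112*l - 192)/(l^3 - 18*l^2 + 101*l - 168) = (l - 8)/(l - 7)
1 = 1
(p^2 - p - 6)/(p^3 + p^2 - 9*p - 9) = (p + 2)/(p^2 + 4*p + 3)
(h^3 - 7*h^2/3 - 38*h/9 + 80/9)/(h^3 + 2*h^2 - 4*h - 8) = (9*h^2 - 39*h + 40)/(9*(h^2 - 4))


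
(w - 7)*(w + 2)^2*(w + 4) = w^4 + w^3 - 36*w^2 - 124*w - 112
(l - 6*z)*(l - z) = l^2 - 7*l*z + 6*z^2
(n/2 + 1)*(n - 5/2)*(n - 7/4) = n^3/2 - 9*n^2/8 - 33*n/16 + 35/8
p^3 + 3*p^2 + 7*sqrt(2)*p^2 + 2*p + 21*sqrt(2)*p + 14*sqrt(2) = (p + 1)*(p + 2)*(p + 7*sqrt(2))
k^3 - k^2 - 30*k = k*(k - 6)*(k + 5)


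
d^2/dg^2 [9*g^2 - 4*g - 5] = 18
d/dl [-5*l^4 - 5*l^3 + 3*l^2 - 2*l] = -20*l^3 - 15*l^2 + 6*l - 2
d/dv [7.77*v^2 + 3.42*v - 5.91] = 15.54*v + 3.42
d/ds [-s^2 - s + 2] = -2*s - 1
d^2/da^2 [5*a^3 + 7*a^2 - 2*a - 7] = 30*a + 14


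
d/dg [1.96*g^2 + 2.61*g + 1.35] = 3.92*g + 2.61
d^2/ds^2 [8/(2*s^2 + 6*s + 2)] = 8*(-s^2 - 3*s + (2*s + 3)^2 - 1)/(s^2 + 3*s + 1)^3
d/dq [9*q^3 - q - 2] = 27*q^2 - 1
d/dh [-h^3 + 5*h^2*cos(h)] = h*(-5*h*sin(h) - 3*h + 10*cos(h))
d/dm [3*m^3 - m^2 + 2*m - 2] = 9*m^2 - 2*m + 2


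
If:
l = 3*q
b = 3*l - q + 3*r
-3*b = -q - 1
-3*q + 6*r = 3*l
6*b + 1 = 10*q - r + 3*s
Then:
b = 14/41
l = 3/41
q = 1/41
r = 2/41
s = 39/41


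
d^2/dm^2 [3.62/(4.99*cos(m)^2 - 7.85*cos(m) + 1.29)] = (-360.553448*(1 - cos(m)^2)^2 + 425.40249*cos(m)^3 - 310.140966*cos(m)^2 - 887.46291*cos(m) + 760.095744)/(4.99*cos(m)^2 - 7.85*cos(m) + 1.29)^3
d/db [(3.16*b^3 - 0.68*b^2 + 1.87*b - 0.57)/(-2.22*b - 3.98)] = (-14.0304*b^3 - 36.2208*b^2 + 5.4128*b - 8.708)/(4.9284*b^2 + 17.6712*b + 15.8404)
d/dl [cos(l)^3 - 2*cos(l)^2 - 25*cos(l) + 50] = (-3*cos(l)^2 + 4*cos(l) + 25)*sin(l)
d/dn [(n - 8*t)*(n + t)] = 2*n - 7*t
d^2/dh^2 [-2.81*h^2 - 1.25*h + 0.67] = -5.62000000000000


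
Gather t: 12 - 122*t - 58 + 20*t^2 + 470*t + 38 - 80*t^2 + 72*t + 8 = -60*t^2 + 420*t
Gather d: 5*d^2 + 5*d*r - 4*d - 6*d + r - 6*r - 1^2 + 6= 5*d^2 + d*(5*r - 10) - 5*r + 5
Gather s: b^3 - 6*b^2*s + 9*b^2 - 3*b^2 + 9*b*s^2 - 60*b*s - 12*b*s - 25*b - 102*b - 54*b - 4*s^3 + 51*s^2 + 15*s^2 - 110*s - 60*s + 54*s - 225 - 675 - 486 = b^3 + 6*b^2 - 181*b - 4*s^3 + s^2*(9*b + 66) + s*(-6*b^2 - 72*b - 116) - 1386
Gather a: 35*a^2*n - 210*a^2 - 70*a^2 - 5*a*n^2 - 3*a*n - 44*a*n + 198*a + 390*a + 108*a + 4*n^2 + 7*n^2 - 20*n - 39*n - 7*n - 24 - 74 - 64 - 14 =a^2*(35*n - 280) + a*(-5*n^2 - 47*n + 696) + 11*n^2 - 66*n - 176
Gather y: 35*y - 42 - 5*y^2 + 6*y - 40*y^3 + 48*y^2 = -40*y^3 + 43*y^2 + 41*y - 42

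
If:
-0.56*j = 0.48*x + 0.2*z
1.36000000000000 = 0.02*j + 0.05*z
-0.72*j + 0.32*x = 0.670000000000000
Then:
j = -4.13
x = -7.20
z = 28.85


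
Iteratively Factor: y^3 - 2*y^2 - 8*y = (y)*(y^2 - 2*y - 8) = y*(y - 4)*(y + 2)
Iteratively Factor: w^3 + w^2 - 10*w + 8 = (w - 1)*(w^2 + 2*w - 8) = (w - 1)*(w + 4)*(w - 2)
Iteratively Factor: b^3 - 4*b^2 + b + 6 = (b - 3)*(b^2 - b - 2) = (b - 3)*(b + 1)*(b - 2)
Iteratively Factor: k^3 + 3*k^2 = (k)*(k^2 + 3*k) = k^2*(k + 3)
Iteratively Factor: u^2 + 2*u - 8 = (u + 4)*(u - 2)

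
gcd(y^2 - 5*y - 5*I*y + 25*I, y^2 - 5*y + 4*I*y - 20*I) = y - 5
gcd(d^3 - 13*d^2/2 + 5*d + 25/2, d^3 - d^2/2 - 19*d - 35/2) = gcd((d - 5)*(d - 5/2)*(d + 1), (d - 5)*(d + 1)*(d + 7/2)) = d^2 - 4*d - 5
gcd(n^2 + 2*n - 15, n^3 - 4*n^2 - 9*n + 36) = n - 3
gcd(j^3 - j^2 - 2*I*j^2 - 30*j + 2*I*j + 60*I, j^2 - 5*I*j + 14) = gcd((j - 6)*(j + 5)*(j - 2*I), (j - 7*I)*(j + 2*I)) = 1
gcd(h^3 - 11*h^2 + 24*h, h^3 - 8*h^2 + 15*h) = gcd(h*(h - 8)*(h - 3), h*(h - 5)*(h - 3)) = h^2 - 3*h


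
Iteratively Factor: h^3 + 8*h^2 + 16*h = (h)*(h^2 + 8*h + 16) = h*(h + 4)*(h + 4)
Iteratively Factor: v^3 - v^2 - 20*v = (v + 4)*(v^2 - 5*v) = v*(v + 4)*(v - 5)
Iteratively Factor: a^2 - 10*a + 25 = (a - 5)*(a - 5)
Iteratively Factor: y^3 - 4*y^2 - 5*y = (y)*(y^2 - 4*y - 5) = y*(y - 5)*(y + 1)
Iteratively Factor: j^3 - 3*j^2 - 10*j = (j - 5)*(j^2 + 2*j) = j*(j - 5)*(j + 2)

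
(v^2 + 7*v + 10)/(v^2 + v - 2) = (v + 5)/(v - 1)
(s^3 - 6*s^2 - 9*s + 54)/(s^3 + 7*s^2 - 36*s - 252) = (s^2 - 9)/(s^2 + 13*s + 42)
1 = 1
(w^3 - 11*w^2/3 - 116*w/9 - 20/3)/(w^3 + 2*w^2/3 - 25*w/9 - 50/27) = 3*(w - 6)/(3*w - 5)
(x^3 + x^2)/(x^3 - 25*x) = x*(x + 1)/(x^2 - 25)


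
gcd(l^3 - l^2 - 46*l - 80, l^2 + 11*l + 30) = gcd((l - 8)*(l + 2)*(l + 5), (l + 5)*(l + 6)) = l + 5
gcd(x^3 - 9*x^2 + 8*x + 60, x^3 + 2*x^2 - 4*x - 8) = x + 2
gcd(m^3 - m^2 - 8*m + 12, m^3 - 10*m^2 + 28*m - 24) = m^2 - 4*m + 4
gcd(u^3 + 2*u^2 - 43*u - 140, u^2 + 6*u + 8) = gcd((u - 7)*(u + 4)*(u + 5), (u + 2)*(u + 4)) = u + 4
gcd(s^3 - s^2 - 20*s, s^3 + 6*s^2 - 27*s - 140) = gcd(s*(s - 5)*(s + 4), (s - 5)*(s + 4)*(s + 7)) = s^2 - s - 20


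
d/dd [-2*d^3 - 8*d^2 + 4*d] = -6*d^2 - 16*d + 4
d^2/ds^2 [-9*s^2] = -18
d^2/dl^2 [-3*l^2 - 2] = -6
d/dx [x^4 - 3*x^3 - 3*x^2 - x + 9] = 4*x^3 - 9*x^2 - 6*x - 1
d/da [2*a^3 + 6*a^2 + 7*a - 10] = 6*a^2 + 12*a + 7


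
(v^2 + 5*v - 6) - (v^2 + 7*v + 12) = -2*v - 18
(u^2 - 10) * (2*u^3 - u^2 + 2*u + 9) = 2*u^5 - u^4 - 18*u^3 + 19*u^2 - 20*u - 90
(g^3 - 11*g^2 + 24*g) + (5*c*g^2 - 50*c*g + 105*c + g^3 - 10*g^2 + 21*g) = 5*c*g^2 - 50*c*g + 105*c + 2*g^3 - 21*g^2 + 45*g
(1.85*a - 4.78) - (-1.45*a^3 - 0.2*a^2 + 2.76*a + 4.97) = 1.45*a^3 + 0.2*a^2 - 0.91*a - 9.75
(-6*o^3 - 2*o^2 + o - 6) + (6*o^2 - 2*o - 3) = -6*o^3 + 4*o^2 - o - 9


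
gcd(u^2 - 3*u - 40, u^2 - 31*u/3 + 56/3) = u - 8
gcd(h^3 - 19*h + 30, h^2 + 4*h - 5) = h + 5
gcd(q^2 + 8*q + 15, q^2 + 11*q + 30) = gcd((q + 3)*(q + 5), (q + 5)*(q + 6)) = q + 5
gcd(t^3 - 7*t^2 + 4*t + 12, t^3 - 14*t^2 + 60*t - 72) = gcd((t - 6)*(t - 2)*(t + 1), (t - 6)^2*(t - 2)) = t^2 - 8*t + 12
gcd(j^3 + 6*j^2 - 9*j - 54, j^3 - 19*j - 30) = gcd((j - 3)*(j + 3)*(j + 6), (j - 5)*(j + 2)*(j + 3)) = j + 3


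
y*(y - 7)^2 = y^3 - 14*y^2 + 49*y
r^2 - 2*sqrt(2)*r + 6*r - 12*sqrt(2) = (r + 6)*(r - 2*sqrt(2))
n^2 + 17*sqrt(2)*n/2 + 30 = (n + 5*sqrt(2)/2)*(n + 6*sqrt(2))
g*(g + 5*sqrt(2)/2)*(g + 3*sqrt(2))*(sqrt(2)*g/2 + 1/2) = sqrt(2)*g^4/2 + 6*g^3 + 41*sqrt(2)*g^2/4 + 15*g/2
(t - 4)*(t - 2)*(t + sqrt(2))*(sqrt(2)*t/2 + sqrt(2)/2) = sqrt(2)*t^4/2 - 5*sqrt(2)*t^3/2 + t^3 - 5*t^2 + sqrt(2)*t^2 + 2*t + 4*sqrt(2)*t + 8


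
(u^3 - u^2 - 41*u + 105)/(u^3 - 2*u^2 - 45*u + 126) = (u - 5)/(u - 6)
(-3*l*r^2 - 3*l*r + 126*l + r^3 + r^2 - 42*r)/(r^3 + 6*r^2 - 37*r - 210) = (-3*l + r)/(r + 5)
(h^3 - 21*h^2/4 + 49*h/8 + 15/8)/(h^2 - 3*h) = h - 9/4 - 5/(8*h)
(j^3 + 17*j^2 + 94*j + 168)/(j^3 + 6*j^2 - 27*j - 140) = (j + 6)/(j - 5)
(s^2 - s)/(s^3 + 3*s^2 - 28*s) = (s - 1)/(s^2 + 3*s - 28)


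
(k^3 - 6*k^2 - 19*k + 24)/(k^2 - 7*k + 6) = (k^2 - 5*k - 24)/(k - 6)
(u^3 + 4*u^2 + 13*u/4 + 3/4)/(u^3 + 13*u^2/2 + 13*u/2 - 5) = (4*u^3 + 16*u^2 + 13*u + 3)/(2*(2*u^3 + 13*u^2 + 13*u - 10))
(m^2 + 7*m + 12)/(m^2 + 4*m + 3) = (m + 4)/(m + 1)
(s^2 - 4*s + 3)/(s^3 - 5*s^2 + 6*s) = (s - 1)/(s*(s - 2))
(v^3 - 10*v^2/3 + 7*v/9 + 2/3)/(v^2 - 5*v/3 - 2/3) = (v^2 - 11*v/3 + 2)/(v - 2)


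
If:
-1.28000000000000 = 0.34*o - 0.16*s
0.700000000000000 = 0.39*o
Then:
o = 1.79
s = 11.81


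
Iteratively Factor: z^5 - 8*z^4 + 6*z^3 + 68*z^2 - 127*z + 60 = (z - 4)*(z^4 - 4*z^3 - 10*z^2 + 28*z - 15) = (z - 4)*(z - 1)*(z^3 - 3*z^2 - 13*z + 15) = (z - 5)*(z - 4)*(z - 1)*(z^2 + 2*z - 3) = (z - 5)*(z - 4)*(z - 1)*(z + 3)*(z - 1)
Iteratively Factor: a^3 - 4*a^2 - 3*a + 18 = (a - 3)*(a^2 - a - 6) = (a - 3)^2*(a + 2)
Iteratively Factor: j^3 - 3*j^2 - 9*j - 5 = (j - 5)*(j^2 + 2*j + 1) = (j - 5)*(j + 1)*(j + 1)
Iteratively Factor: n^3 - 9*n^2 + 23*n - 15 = (n - 1)*(n^2 - 8*n + 15) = (n - 3)*(n - 1)*(n - 5)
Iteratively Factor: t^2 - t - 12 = (t - 4)*(t + 3)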